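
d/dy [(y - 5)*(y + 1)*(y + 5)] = 3*y^2 + 2*y - 25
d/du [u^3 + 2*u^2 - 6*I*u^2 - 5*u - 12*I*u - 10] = 3*u^2 + u*(4 - 12*I) - 5 - 12*I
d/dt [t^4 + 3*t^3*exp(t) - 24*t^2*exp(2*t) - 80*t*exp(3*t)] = 3*t^3*exp(t) + 4*t^3 - 48*t^2*exp(2*t) + 9*t^2*exp(t) - 240*t*exp(3*t) - 48*t*exp(2*t) - 80*exp(3*t)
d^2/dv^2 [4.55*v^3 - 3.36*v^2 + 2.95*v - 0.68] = 27.3*v - 6.72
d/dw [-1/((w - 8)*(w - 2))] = 2*(w - 5)/((w - 8)^2*(w - 2)^2)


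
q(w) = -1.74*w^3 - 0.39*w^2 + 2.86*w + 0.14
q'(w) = -5.22*w^2 - 0.78*w + 2.86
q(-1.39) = 0.08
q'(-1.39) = -6.14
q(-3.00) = 35.03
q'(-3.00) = -41.78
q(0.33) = 0.98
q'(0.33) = 2.03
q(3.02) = -42.71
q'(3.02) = -47.10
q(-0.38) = -0.91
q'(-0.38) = 2.40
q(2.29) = -16.25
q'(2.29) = -26.30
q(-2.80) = 27.27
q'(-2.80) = -35.88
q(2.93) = -38.60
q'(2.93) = -44.24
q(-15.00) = 5741.99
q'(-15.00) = -1159.94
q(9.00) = -1274.17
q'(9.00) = -426.98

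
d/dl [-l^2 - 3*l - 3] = -2*l - 3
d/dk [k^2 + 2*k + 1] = 2*k + 2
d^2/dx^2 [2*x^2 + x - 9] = 4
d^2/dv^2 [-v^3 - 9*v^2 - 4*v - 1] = -6*v - 18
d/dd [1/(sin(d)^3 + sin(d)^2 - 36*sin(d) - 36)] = (-3*sin(d)^2 - 2*sin(d) + 36)*cos(d)/(sin(d)^3 + sin(d)^2 - 36*sin(d) - 36)^2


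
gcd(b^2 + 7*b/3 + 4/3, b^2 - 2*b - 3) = b + 1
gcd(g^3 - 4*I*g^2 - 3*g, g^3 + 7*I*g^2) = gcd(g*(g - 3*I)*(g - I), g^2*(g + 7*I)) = g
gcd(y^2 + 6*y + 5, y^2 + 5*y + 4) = y + 1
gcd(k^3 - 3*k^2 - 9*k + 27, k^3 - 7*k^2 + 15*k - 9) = k^2 - 6*k + 9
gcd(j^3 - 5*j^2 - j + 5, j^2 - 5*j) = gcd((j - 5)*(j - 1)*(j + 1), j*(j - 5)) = j - 5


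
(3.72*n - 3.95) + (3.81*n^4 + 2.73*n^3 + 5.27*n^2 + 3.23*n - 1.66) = 3.81*n^4 + 2.73*n^3 + 5.27*n^2 + 6.95*n - 5.61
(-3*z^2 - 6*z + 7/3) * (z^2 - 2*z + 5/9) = -3*z^4 + 38*z^2/3 - 8*z + 35/27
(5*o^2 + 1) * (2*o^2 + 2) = 10*o^4 + 12*o^2 + 2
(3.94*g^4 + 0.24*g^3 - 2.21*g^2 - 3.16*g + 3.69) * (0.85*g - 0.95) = 3.349*g^5 - 3.539*g^4 - 2.1065*g^3 - 0.5865*g^2 + 6.1385*g - 3.5055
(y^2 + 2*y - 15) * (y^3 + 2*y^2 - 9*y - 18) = y^5 + 4*y^4 - 20*y^3 - 66*y^2 + 99*y + 270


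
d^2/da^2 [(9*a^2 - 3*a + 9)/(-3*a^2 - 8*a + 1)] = 6*(81*a^3 - 108*a^2 - 207*a - 196)/(27*a^6 + 216*a^5 + 549*a^4 + 368*a^3 - 183*a^2 + 24*a - 1)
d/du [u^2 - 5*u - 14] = 2*u - 5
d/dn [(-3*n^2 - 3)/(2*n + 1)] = 6*(-n^2 - n + 1)/(4*n^2 + 4*n + 1)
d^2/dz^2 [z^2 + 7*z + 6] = 2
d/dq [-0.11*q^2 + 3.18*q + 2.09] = 3.18 - 0.22*q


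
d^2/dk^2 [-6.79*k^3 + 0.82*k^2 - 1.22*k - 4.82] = 1.64 - 40.74*k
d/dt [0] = 0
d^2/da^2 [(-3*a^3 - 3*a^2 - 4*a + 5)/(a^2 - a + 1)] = 2*(-7*a^3 + 33*a^2 - 12*a - 7)/(a^6 - 3*a^5 + 6*a^4 - 7*a^3 + 6*a^2 - 3*a + 1)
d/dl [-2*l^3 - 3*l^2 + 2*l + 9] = -6*l^2 - 6*l + 2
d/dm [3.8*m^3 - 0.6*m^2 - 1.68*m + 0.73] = 11.4*m^2 - 1.2*m - 1.68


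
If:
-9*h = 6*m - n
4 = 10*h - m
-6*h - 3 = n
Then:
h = 7/25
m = -6/5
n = -117/25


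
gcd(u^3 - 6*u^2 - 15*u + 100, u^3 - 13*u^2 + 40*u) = u - 5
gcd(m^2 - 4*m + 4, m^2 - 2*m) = m - 2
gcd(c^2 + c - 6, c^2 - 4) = c - 2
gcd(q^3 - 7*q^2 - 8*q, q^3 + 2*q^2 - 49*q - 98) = 1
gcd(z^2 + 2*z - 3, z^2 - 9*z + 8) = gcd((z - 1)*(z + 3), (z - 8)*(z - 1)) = z - 1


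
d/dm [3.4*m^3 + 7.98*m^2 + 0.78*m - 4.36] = 10.2*m^2 + 15.96*m + 0.78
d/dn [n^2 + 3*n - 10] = 2*n + 3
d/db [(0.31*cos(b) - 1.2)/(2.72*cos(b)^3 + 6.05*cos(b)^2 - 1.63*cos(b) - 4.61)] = (1.6864*cos(b)^3 - 7.9165*cos(b)^2 - 14.52*cos(b) + 3.3851)*sin(b)/(7.3984*cos(b)^6 + 32.912*cos(b)^5 + 27.7353*cos(b)^4 - 44.8014*cos(b)^3 - 53.1241*cos(b)^2 + 15.0286*cos(b) + 21.2521)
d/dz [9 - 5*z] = -5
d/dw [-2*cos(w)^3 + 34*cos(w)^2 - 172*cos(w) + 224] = 2*(3*cos(w)^2 - 34*cos(w) + 86)*sin(w)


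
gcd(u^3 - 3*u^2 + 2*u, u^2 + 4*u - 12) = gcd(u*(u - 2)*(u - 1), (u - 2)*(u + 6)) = u - 2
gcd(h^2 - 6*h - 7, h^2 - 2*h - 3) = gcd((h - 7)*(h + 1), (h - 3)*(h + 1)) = h + 1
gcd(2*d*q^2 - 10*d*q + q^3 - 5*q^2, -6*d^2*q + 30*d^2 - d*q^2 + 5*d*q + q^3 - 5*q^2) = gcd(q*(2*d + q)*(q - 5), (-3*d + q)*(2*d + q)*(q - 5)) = 2*d*q - 10*d + q^2 - 5*q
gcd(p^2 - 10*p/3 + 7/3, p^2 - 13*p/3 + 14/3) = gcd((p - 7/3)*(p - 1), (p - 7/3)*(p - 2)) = p - 7/3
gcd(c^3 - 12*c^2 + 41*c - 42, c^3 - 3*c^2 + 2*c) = c - 2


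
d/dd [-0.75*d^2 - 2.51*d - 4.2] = -1.5*d - 2.51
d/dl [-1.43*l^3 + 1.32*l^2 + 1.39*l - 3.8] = -4.29*l^2 + 2.64*l + 1.39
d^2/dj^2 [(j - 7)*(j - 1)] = 2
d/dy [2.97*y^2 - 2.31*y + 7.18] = 5.94*y - 2.31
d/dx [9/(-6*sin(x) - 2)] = 27*cos(x)/(2*(3*sin(x) + 1)^2)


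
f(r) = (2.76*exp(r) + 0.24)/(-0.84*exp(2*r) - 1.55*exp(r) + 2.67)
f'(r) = (2.76*exp(r) + 0.24)*(1.68*exp(2*r) + 1.55*exp(r))/(-0.84*exp(2*r) - 1.55*exp(r) + 2.67)^2 + 2.76*exp(r)/(-0.84*exp(2*r) - 1.55*exp(r) + 2.67)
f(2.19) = -0.32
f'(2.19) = 0.29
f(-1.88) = 0.27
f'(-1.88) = 0.21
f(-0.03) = 7.79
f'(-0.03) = 71.29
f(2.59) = -0.22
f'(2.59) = 0.20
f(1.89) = -0.42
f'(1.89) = 0.38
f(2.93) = -0.16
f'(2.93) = 0.15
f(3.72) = -0.08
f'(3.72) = 0.07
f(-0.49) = 1.37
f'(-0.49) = 2.75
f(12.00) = 0.00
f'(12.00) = 0.00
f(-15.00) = 0.09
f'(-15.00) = 0.00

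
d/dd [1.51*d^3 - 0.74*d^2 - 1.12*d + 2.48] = 4.53*d^2 - 1.48*d - 1.12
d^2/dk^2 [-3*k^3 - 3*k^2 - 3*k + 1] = -18*k - 6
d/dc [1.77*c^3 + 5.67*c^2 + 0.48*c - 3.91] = 5.31*c^2 + 11.34*c + 0.48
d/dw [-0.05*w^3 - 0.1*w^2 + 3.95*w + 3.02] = -0.15*w^2 - 0.2*w + 3.95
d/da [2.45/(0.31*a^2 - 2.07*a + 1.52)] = (5.0715 - 1.519*a)/(0.31*a^2 - 2.07*a + 1.52)^2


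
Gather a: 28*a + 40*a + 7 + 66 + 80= 68*a + 153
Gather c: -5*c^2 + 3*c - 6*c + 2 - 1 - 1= -5*c^2 - 3*c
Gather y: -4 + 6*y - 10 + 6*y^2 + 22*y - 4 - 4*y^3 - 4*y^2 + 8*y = -4*y^3 + 2*y^2 + 36*y - 18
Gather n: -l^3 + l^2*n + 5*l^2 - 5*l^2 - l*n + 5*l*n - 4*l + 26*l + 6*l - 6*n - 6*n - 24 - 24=-l^3 + 28*l + n*(l^2 + 4*l - 12) - 48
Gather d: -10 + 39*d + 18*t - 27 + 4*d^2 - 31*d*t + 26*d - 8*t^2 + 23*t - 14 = 4*d^2 + d*(65 - 31*t) - 8*t^2 + 41*t - 51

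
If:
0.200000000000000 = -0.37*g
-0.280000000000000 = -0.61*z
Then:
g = -0.54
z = 0.46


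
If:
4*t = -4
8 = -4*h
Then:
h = -2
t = -1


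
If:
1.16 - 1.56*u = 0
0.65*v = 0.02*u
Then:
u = 0.74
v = 0.02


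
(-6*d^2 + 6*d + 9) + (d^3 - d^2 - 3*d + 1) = d^3 - 7*d^2 + 3*d + 10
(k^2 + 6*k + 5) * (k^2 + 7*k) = k^4 + 13*k^3 + 47*k^2 + 35*k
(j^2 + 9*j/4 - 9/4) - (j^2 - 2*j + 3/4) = 17*j/4 - 3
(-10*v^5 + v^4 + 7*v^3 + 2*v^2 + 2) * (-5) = 50*v^5 - 5*v^4 - 35*v^3 - 10*v^2 - 10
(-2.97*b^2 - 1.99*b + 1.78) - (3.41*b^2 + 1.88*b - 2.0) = -6.38*b^2 - 3.87*b + 3.78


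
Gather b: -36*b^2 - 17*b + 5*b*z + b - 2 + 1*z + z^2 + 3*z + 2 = -36*b^2 + b*(5*z - 16) + z^2 + 4*z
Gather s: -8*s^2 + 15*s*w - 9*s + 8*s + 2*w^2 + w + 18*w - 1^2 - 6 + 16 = -8*s^2 + s*(15*w - 1) + 2*w^2 + 19*w + 9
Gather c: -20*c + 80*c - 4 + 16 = 60*c + 12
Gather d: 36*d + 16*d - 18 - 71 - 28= 52*d - 117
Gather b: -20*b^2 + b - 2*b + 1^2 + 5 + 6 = -20*b^2 - b + 12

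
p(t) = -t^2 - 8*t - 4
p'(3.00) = -14.00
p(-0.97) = 2.82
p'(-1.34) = -5.32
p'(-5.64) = 3.28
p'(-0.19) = -7.62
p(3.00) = -37.00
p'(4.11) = -16.22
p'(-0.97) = -6.06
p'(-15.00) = 22.00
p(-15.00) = -109.00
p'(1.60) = -11.20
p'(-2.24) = -3.52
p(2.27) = -27.31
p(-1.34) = 4.92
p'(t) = -2*t - 8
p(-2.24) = 8.90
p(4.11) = -53.77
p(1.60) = -19.36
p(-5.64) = 9.31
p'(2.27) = -12.54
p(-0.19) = -2.52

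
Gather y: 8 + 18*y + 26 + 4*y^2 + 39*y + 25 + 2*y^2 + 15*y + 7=6*y^2 + 72*y + 66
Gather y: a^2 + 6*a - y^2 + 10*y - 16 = a^2 + 6*a - y^2 + 10*y - 16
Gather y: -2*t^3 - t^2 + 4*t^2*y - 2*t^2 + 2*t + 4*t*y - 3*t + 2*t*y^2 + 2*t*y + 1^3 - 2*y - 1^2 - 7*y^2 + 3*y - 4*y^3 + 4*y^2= -2*t^3 - 3*t^2 - t - 4*y^3 + y^2*(2*t - 3) + y*(4*t^2 + 6*t + 1)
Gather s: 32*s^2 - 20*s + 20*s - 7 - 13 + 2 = 32*s^2 - 18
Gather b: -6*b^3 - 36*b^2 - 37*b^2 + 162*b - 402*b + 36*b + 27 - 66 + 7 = -6*b^3 - 73*b^2 - 204*b - 32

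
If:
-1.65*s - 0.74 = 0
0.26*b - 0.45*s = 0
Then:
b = -0.78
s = -0.45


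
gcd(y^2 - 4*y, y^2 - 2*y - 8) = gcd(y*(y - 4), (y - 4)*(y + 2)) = y - 4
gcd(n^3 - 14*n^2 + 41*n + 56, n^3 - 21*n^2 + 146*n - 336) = n^2 - 15*n + 56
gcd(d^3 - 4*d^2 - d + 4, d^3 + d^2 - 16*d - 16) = d^2 - 3*d - 4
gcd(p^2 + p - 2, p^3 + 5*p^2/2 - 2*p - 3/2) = p - 1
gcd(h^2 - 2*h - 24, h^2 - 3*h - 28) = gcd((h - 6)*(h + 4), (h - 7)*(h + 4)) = h + 4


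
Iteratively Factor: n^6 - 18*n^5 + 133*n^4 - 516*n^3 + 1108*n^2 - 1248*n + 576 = (n - 2)*(n^5 - 16*n^4 + 101*n^3 - 314*n^2 + 480*n - 288) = (n - 4)*(n - 2)*(n^4 - 12*n^3 + 53*n^2 - 102*n + 72) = (n - 4)^2*(n - 2)*(n^3 - 8*n^2 + 21*n - 18) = (n - 4)^2*(n - 2)^2*(n^2 - 6*n + 9) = (n - 4)^2*(n - 3)*(n - 2)^2*(n - 3)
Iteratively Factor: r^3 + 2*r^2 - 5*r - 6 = (r + 1)*(r^2 + r - 6) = (r + 1)*(r + 3)*(r - 2)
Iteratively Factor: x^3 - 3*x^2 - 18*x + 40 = (x - 5)*(x^2 + 2*x - 8) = (x - 5)*(x - 2)*(x + 4)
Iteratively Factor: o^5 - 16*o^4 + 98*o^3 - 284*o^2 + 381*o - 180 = (o - 1)*(o^4 - 15*o^3 + 83*o^2 - 201*o + 180) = (o - 3)*(o - 1)*(o^3 - 12*o^2 + 47*o - 60) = (o - 3)^2*(o - 1)*(o^2 - 9*o + 20) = (o - 5)*(o - 3)^2*(o - 1)*(o - 4)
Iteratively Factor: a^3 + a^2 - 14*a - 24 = (a + 3)*(a^2 - 2*a - 8) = (a + 2)*(a + 3)*(a - 4)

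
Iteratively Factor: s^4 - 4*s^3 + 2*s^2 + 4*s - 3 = (s + 1)*(s^3 - 5*s^2 + 7*s - 3) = (s - 1)*(s + 1)*(s^2 - 4*s + 3) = (s - 3)*(s - 1)*(s + 1)*(s - 1)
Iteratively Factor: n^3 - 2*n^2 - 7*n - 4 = (n - 4)*(n^2 + 2*n + 1) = (n - 4)*(n + 1)*(n + 1)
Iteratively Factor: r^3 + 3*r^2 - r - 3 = (r - 1)*(r^2 + 4*r + 3) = (r - 1)*(r + 3)*(r + 1)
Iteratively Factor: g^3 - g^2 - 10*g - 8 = (g + 1)*(g^2 - 2*g - 8) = (g - 4)*(g + 1)*(g + 2)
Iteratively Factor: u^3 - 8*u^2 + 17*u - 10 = (u - 1)*(u^2 - 7*u + 10) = (u - 5)*(u - 1)*(u - 2)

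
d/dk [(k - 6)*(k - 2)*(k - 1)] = 3*k^2 - 18*k + 20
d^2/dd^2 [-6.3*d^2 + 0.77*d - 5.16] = -12.6000000000000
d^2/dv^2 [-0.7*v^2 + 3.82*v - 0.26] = -1.40000000000000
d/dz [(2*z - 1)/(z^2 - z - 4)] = (-2*z^2 + 2*z - 9)/(z^4 - 2*z^3 - 7*z^2 + 8*z + 16)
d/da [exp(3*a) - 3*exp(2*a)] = 3*(exp(a) - 2)*exp(2*a)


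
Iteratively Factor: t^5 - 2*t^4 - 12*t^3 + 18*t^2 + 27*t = (t + 3)*(t^4 - 5*t^3 + 3*t^2 + 9*t) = t*(t + 3)*(t^3 - 5*t^2 + 3*t + 9) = t*(t + 1)*(t + 3)*(t^2 - 6*t + 9) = t*(t - 3)*(t + 1)*(t + 3)*(t - 3)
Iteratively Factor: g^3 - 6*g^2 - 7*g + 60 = (g - 5)*(g^2 - g - 12) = (g - 5)*(g - 4)*(g + 3)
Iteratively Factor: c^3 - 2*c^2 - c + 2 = (c - 1)*(c^2 - c - 2) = (c - 1)*(c + 1)*(c - 2)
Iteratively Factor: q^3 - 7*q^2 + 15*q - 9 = (q - 1)*(q^2 - 6*q + 9) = (q - 3)*(q - 1)*(q - 3)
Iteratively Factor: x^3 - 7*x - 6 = (x + 1)*(x^2 - x - 6) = (x - 3)*(x + 1)*(x + 2)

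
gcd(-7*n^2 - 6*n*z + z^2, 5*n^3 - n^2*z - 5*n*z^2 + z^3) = n + z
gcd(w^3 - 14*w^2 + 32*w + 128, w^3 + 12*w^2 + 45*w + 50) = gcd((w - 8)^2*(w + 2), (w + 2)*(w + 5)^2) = w + 2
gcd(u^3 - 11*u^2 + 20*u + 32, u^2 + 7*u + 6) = u + 1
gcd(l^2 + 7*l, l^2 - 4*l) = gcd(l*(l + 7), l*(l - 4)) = l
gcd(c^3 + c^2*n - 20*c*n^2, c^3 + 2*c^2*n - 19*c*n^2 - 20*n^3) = c^2 + c*n - 20*n^2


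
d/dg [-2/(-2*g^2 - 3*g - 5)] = 2*(-4*g - 3)/(2*g^2 + 3*g + 5)^2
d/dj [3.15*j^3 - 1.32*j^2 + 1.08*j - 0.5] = 9.45*j^2 - 2.64*j + 1.08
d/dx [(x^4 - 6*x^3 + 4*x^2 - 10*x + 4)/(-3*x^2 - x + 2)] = (-6*x^5 + 15*x^4 + 20*x^3 - 70*x^2 + 40*x - 16)/(9*x^4 + 6*x^3 - 11*x^2 - 4*x + 4)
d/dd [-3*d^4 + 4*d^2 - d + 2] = -12*d^3 + 8*d - 1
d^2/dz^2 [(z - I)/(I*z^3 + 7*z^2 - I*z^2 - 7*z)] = 2*(z*(I*z^2 + 7*z - I*z - 7)*(-3*I*z^2 - 14*z + 2*I*z - (z - I)*(3*I*z + 7 - I) + 7) + (z - I)*(3*I*z^2 + 14*z - 2*I*z - 7)^2)/(z^3*(I*z^2 + 7*z - I*z - 7)^3)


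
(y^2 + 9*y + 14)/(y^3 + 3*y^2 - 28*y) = (y + 2)/(y*(y - 4))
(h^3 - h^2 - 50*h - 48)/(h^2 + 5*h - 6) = (h^2 - 7*h - 8)/(h - 1)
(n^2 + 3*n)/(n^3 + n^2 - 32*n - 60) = n*(n + 3)/(n^3 + n^2 - 32*n - 60)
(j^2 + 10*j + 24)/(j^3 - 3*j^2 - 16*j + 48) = (j + 6)/(j^2 - 7*j + 12)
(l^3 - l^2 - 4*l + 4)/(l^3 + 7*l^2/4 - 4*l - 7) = 4*(l - 1)/(4*l + 7)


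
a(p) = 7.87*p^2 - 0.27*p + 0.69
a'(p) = 15.74*p - 0.27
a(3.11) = 75.97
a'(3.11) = 48.68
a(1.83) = 26.55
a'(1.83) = 28.53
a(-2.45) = 48.59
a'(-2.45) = -38.83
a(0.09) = 0.73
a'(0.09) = 1.15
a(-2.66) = 57.09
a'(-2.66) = -42.14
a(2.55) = 51.18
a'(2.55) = 39.87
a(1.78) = 25.14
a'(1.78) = 27.75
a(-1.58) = 20.76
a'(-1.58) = -25.14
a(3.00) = 70.71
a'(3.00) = 46.95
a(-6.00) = 285.63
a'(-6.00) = -94.71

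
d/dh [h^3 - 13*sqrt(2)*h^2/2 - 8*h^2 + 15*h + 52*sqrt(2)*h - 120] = 3*h^2 - 13*sqrt(2)*h - 16*h + 15 + 52*sqrt(2)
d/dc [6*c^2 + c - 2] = 12*c + 1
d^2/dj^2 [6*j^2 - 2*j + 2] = 12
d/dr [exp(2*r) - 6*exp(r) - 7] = 2*(exp(r) - 3)*exp(r)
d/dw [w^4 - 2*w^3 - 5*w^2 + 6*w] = 4*w^3 - 6*w^2 - 10*w + 6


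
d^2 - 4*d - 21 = (d - 7)*(d + 3)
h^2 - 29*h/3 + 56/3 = (h - 7)*(h - 8/3)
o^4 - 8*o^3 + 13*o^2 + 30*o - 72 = (o - 4)*(o - 3)^2*(o + 2)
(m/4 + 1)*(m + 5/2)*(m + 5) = m^3/4 + 23*m^2/8 + 85*m/8 + 25/2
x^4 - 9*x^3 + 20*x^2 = x^2*(x - 5)*(x - 4)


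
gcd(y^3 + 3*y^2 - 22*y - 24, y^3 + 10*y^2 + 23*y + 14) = y + 1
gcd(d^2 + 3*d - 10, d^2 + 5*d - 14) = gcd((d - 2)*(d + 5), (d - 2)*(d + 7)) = d - 2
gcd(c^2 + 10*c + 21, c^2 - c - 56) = c + 7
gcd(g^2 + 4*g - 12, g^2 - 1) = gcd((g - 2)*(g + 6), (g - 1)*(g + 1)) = 1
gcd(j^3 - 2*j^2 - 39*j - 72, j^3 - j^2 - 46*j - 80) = j - 8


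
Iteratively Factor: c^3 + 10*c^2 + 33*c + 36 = (c + 3)*(c^2 + 7*c + 12) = (c + 3)*(c + 4)*(c + 3)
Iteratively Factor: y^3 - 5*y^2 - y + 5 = (y + 1)*(y^2 - 6*y + 5) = (y - 1)*(y + 1)*(y - 5)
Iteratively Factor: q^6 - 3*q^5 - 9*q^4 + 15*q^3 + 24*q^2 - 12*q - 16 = (q + 2)*(q^5 - 5*q^4 + q^3 + 13*q^2 - 2*q - 8) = (q - 1)*(q + 2)*(q^4 - 4*q^3 - 3*q^2 + 10*q + 8) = (q - 1)*(q + 1)*(q + 2)*(q^3 - 5*q^2 + 2*q + 8) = (q - 4)*(q - 1)*(q + 1)*(q + 2)*(q^2 - q - 2) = (q - 4)*(q - 1)*(q + 1)^2*(q + 2)*(q - 2)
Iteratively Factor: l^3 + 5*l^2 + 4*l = (l + 1)*(l^2 + 4*l) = (l + 1)*(l + 4)*(l)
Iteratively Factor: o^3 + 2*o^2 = (o + 2)*(o^2) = o*(o + 2)*(o)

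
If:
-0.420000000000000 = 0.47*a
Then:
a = -0.89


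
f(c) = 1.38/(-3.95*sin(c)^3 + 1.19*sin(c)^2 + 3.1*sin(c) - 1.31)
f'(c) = 1.38*(11.85*sin(c)^2*cos(c) - 2.38*sin(c)*cos(c) - 3.1*cos(c))/(-3.95*sin(c)^3 + 1.19*sin(c)^2 + 3.1*sin(c) - 1.31)^2 = (16.353*sin(c)^2 - 3.2844*sin(c) - 4.278)*cos(c)/(3.95*sin(c)^3 - 1.19*sin(c)^2 - 3.1*sin(c) + 1.31)^2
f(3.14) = -1.06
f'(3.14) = 2.51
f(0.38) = -6.97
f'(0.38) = -76.90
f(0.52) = 34.88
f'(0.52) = -1038.25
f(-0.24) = -0.72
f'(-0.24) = -0.67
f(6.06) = -0.73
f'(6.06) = -0.75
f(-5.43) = 116.32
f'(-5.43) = 11815.70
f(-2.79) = -0.67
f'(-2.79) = 0.26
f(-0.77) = -0.89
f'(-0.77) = 1.75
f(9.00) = -12.92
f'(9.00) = 227.98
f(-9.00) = -0.65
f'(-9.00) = 0.03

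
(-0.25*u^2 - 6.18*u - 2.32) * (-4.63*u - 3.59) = 1.1575*u^3 + 29.5109*u^2 + 32.9278*u + 8.3288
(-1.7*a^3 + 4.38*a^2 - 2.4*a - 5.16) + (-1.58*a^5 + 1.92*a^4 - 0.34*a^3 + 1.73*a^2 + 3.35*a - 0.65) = -1.58*a^5 + 1.92*a^4 - 2.04*a^3 + 6.11*a^2 + 0.95*a - 5.81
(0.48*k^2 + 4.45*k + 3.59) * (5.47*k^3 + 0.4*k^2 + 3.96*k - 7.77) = 2.6256*k^5 + 24.5335*k^4 + 23.3181*k^3 + 15.3284*k^2 - 20.3601*k - 27.8943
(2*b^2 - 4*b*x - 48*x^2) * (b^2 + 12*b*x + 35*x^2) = 2*b^4 + 20*b^3*x - 26*b^2*x^2 - 716*b*x^3 - 1680*x^4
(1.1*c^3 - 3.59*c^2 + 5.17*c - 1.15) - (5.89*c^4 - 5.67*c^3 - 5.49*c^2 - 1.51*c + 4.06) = -5.89*c^4 + 6.77*c^3 + 1.9*c^2 + 6.68*c - 5.21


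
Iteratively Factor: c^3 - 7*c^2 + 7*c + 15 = (c - 5)*(c^2 - 2*c - 3) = (c - 5)*(c + 1)*(c - 3)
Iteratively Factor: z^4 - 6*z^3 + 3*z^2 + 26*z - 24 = (z - 1)*(z^3 - 5*z^2 - 2*z + 24) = (z - 4)*(z - 1)*(z^2 - z - 6) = (z - 4)*(z - 3)*(z - 1)*(z + 2)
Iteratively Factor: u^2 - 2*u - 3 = (u + 1)*(u - 3)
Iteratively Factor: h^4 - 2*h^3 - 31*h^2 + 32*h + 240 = (h + 3)*(h^3 - 5*h^2 - 16*h + 80) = (h - 4)*(h + 3)*(h^2 - h - 20) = (h - 4)*(h + 3)*(h + 4)*(h - 5)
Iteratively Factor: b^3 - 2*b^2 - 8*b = (b)*(b^2 - 2*b - 8) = b*(b - 4)*(b + 2)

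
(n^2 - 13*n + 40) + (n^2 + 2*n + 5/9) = 2*n^2 - 11*n + 365/9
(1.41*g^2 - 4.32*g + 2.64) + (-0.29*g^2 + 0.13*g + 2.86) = 1.12*g^2 - 4.19*g + 5.5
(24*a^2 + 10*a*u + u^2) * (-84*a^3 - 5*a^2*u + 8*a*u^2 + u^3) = -2016*a^5 - 960*a^4*u + 58*a^3*u^2 + 99*a^2*u^3 + 18*a*u^4 + u^5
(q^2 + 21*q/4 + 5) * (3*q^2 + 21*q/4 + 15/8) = 3*q^4 + 21*q^3 + 711*q^2/16 + 1155*q/32 + 75/8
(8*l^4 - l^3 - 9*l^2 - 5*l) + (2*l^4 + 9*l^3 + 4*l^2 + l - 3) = 10*l^4 + 8*l^3 - 5*l^2 - 4*l - 3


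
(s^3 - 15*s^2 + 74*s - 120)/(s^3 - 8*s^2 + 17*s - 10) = (s^2 - 10*s + 24)/(s^2 - 3*s + 2)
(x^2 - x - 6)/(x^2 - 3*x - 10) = (x - 3)/(x - 5)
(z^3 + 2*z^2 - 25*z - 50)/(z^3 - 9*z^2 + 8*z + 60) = (z + 5)/(z - 6)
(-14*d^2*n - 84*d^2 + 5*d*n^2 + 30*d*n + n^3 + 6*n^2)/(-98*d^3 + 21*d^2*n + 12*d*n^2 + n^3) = (n + 6)/(7*d + n)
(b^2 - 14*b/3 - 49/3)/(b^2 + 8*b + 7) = (3*b^2 - 14*b - 49)/(3*(b^2 + 8*b + 7))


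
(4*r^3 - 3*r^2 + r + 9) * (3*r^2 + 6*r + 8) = 12*r^5 + 15*r^4 + 17*r^3 + 9*r^2 + 62*r + 72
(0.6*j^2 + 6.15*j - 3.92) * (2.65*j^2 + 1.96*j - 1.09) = 1.59*j^4 + 17.4735*j^3 + 1.012*j^2 - 14.3867*j + 4.2728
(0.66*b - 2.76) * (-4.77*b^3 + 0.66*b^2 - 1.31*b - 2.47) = -3.1482*b^4 + 13.6008*b^3 - 2.6862*b^2 + 1.9854*b + 6.8172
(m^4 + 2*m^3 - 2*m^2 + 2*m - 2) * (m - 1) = m^5 + m^4 - 4*m^3 + 4*m^2 - 4*m + 2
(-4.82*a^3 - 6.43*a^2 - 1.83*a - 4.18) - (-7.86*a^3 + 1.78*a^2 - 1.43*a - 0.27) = 3.04*a^3 - 8.21*a^2 - 0.4*a - 3.91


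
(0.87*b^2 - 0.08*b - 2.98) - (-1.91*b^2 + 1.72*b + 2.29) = 2.78*b^2 - 1.8*b - 5.27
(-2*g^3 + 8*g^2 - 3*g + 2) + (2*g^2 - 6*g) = -2*g^3 + 10*g^2 - 9*g + 2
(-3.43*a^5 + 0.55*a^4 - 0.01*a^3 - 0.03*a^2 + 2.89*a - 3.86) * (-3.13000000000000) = 10.7359*a^5 - 1.7215*a^4 + 0.0313*a^3 + 0.0939*a^2 - 9.0457*a + 12.0818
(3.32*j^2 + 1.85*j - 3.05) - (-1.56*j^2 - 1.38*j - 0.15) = 4.88*j^2 + 3.23*j - 2.9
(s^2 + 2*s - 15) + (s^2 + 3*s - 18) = 2*s^2 + 5*s - 33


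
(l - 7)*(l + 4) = l^2 - 3*l - 28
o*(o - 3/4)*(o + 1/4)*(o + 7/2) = o^4 + 3*o^3 - 31*o^2/16 - 21*o/32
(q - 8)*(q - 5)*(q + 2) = q^3 - 11*q^2 + 14*q + 80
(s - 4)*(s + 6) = s^2 + 2*s - 24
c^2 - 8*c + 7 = (c - 7)*(c - 1)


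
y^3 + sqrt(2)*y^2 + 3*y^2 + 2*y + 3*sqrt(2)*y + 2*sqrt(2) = (y + 1)*(y + 2)*(y + sqrt(2))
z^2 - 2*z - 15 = (z - 5)*(z + 3)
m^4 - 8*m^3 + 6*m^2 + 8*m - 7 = (m - 7)*(m - 1)^2*(m + 1)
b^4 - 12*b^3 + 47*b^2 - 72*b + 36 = (b - 6)*(b - 3)*(b - 2)*(b - 1)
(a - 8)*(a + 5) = a^2 - 3*a - 40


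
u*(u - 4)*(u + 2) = u^3 - 2*u^2 - 8*u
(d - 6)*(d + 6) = d^2 - 36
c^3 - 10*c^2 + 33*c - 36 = (c - 4)*(c - 3)^2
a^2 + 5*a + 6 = (a + 2)*(a + 3)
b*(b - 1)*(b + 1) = b^3 - b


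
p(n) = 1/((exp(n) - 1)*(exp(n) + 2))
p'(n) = -exp(n)/((exp(n) - 1)*(exp(n) + 2)^2) - exp(n)/((exp(n) - 1)^2*(exp(n) + 2))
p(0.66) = 0.27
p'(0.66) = -0.70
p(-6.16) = -0.50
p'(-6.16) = -0.00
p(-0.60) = -0.87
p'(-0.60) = -0.87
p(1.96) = 0.02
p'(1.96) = -0.04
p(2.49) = 0.01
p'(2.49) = -0.01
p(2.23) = 0.01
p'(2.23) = -0.02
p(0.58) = 0.34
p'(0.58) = -0.92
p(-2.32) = -0.53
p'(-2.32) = -0.03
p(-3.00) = -0.51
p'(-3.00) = -0.01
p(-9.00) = -0.50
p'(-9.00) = 0.00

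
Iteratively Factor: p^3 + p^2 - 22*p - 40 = (p + 4)*(p^2 - 3*p - 10) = (p + 2)*(p + 4)*(p - 5)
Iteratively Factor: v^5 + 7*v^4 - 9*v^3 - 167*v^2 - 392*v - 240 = (v - 5)*(v^4 + 12*v^3 + 51*v^2 + 88*v + 48) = (v - 5)*(v + 1)*(v^3 + 11*v^2 + 40*v + 48) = (v - 5)*(v + 1)*(v + 4)*(v^2 + 7*v + 12) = (v - 5)*(v + 1)*(v + 4)^2*(v + 3)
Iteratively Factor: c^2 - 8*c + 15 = (c - 5)*(c - 3)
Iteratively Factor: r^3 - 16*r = (r + 4)*(r^2 - 4*r) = r*(r + 4)*(r - 4)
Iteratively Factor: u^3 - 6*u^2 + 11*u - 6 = (u - 3)*(u^2 - 3*u + 2) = (u - 3)*(u - 2)*(u - 1)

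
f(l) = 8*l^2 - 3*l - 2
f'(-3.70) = -62.20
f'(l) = 16*l - 3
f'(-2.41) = -41.56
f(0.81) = 0.82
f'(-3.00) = -51.00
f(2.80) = 52.32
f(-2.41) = 51.69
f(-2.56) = 58.11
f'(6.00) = 93.00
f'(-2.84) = -48.44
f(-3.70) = 118.62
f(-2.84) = 71.04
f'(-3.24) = -54.84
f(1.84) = 19.56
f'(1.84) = 26.44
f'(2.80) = 41.80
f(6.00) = 268.00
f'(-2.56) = -43.96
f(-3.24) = 91.70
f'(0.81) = 9.96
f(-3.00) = 79.00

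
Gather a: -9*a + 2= 2 - 9*a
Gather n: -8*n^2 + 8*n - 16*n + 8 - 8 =-8*n^2 - 8*n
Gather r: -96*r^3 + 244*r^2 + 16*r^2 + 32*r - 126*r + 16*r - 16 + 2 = -96*r^3 + 260*r^2 - 78*r - 14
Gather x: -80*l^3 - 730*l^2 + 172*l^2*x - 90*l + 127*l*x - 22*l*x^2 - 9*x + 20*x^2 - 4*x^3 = -80*l^3 - 730*l^2 - 90*l - 4*x^3 + x^2*(20 - 22*l) + x*(172*l^2 + 127*l - 9)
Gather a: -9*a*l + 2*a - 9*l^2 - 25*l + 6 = a*(2 - 9*l) - 9*l^2 - 25*l + 6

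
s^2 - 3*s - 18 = (s - 6)*(s + 3)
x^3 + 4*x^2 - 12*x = x*(x - 2)*(x + 6)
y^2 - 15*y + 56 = (y - 8)*(y - 7)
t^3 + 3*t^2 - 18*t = t*(t - 3)*(t + 6)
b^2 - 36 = (b - 6)*(b + 6)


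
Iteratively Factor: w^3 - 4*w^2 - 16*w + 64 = (w + 4)*(w^2 - 8*w + 16) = (w - 4)*(w + 4)*(w - 4)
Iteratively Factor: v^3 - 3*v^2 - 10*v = (v + 2)*(v^2 - 5*v) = v*(v + 2)*(v - 5)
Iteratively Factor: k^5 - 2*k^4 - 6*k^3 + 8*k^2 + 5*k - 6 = (k - 3)*(k^4 + k^3 - 3*k^2 - k + 2) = (k - 3)*(k - 1)*(k^3 + 2*k^2 - k - 2) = (k - 3)*(k - 1)*(k + 2)*(k^2 - 1) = (k - 3)*(k - 1)^2*(k + 2)*(k + 1)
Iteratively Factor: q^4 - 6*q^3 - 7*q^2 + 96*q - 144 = (q - 3)*(q^3 - 3*q^2 - 16*q + 48) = (q - 4)*(q - 3)*(q^2 + q - 12) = (q - 4)*(q - 3)^2*(q + 4)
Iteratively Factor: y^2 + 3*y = (y + 3)*(y)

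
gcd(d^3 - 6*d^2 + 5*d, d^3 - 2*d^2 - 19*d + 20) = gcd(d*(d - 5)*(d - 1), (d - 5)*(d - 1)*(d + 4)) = d^2 - 6*d + 5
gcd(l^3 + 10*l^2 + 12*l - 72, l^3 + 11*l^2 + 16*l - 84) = l^2 + 4*l - 12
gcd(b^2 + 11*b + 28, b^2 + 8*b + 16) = b + 4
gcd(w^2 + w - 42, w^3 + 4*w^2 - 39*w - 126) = w^2 + w - 42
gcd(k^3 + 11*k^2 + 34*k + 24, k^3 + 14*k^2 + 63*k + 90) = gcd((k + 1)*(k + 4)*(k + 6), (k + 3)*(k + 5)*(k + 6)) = k + 6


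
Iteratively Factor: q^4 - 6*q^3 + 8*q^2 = (q - 4)*(q^3 - 2*q^2) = q*(q - 4)*(q^2 - 2*q) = q^2*(q - 4)*(q - 2)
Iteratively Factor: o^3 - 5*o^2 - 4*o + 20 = (o + 2)*(o^2 - 7*o + 10) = (o - 5)*(o + 2)*(o - 2)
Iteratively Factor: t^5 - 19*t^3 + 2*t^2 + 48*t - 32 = (t - 1)*(t^4 + t^3 - 18*t^2 - 16*t + 32) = (t - 1)*(t + 2)*(t^3 - t^2 - 16*t + 16) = (t - 4)*(t - 1)*(t + 2)*(t^2 + 3*t - 4) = (t - 4)*(t - 1)^2*(t + 2)*(t + 4)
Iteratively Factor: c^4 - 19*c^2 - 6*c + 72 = (c - 2)*(c^3 + 2*c^2 - 15*c - 36) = (c - 2)*(c + 3)*(c^2 - c - 12) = (c - 4)*(c - 2)*(c + 3)*(c + 3)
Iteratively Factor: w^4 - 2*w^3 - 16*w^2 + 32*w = (w - 4)*(w^3 + 2*w^2 - 8*w) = (w - 4)*(w - 2)*(w^2 + 4*w) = w*(w - 4)*(w - 2)*(w + 4)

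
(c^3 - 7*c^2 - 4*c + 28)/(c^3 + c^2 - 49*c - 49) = (c^2 - 4)/(c^2 + 8*c + 7)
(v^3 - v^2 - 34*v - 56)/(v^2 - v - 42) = (v^2 + 6*v + 8)/(v + 6)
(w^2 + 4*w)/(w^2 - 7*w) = (w + 4)/(w - 7)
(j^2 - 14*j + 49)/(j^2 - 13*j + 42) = (j - 7)/(j - 6)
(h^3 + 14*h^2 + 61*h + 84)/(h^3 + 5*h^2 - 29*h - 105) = (h + 4)/(h - 5)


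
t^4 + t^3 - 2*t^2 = t^2*(t - 1)*(t + 2)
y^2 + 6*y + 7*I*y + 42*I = (y + 6)*(y + 7*I)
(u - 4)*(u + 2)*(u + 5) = u^3 + 3*u^2 - 18*u - 40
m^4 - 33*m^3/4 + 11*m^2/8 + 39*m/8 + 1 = (m - 8)*(m - 1)*(m + 1/4)*(m + 1/2)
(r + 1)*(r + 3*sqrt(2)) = r^2 + r + 3*sqrt(2)*r + 3*sqrt(2)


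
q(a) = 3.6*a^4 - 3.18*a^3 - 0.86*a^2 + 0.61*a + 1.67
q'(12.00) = 23489.41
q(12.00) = 69039.71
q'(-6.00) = -3442.91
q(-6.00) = 5319.53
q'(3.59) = 537.75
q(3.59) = 443.61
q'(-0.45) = -1.86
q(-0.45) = 1.66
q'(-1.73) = -99.53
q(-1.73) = 46.75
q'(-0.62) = -5.42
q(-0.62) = 2.25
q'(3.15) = 350.62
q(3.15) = 250.11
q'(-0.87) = -14.60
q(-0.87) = 4.64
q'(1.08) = 5.76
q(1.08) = 2.22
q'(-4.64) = -1635.32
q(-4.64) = 1966.68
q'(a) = 14.4*a^3 - 9.54*a^2 - 1.72*a + 0.61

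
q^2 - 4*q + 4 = (q - 2)^2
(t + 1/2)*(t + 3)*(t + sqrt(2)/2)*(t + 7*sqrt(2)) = t^4 + 7*t^3/2 + 15*sqrt(2)*t^3/2 + 17*t^2/2 + 105*sqrt(2)*t^2/4 + 45*sqrt(2)*t/4 + 49*t/2 + 21/2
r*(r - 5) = r^2 - 5*r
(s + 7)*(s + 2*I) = s^2 + 7*s + 2*I*s + 14*I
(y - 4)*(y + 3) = y^2 - y - 12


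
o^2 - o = o*(o - 1)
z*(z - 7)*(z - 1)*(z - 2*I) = z^4 - 8*z^3 - 2*I*z^3 + 7*z^2 + 16*I*z^2 - 14*I*z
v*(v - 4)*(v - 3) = v^3 - 7*v^2 + 12*v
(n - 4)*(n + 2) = n^2 - 2*n - 8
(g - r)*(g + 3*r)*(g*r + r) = g^3*r + 2*g^2*r^2 + g^2*r - 3*g*r^3 + 2*g*r^2 - 3*r^3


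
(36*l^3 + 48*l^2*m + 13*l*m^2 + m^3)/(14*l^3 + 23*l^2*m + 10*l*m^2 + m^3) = (36*l^2 + 12*l*m + m^2)/(14*l^2 + 9*l*m + m^2)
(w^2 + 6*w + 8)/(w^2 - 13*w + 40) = (w^2 + 6*w + 8)/(w^2 - 13*w + 40)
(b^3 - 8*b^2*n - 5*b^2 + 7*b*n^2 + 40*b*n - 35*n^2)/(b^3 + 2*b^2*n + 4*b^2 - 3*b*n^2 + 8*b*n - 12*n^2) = (b^2 - 7*b*n - 5*b + 35*n)/(b^2 + 3*b*n + 4*b + 12*n)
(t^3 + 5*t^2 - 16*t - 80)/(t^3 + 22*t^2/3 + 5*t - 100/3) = 3*(t - 4)/(3*t - 5)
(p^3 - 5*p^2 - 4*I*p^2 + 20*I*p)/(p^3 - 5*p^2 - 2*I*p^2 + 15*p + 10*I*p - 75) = p*(p - 4*I)/(p^2 - 2*I*p + 15)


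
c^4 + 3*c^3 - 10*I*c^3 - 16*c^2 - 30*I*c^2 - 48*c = c*(c + 3)*(c - 8*I)*(c - 2*I)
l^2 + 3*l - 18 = (l - 3)*(l + 6)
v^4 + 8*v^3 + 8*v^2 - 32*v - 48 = (v - 2)*(v + 2)^2*(v + 6)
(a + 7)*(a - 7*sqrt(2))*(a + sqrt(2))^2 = a^4 - 5*sqrt(2)*a^3 + 7*a^3 - 35*sqrt(2)*a^2 - 26*a^2 - 182*a - 14*sqrt(2)*a - 98*sqrt(2)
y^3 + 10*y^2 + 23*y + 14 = (y + 1)*(y + 2)*(y + 7)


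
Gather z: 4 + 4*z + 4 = 4*z + 8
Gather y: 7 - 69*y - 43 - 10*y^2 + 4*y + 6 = -10*y^2 - 65*y - 30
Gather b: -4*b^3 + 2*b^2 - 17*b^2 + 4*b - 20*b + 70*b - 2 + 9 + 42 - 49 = -4*b^3 - 15*b^2 + 54*b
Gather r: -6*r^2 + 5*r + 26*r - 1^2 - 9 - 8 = -6*r^2 + 31*r - 18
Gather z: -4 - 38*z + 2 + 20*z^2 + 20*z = 20*z^2 - 18*z - 2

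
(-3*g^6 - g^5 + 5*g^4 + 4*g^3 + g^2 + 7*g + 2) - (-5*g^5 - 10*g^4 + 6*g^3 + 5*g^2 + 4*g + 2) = -3*g^6 + 4*g^5 + 15*g^4 - 2*g^3 - 4*g^2 + 3*g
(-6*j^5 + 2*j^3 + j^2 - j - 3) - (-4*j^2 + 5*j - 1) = -6*j^5 + 2*j^3 + 5*j^2 - 6*j - 2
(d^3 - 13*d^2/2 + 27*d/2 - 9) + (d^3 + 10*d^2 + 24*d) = 2*d^3 + 7*d^2/2 + 75*d/2 - 9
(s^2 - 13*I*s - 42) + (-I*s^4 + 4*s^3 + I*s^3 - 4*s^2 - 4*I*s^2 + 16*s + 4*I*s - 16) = -I*s^4 + 4*s^3 + I*s^3 - 3*s^2 - 4*I*s^2 + 16*s - 9*I*s - 58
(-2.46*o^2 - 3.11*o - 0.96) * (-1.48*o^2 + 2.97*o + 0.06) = 3.6408*o^4 - 2.7034*o^3 - 7.9635*o^2 - 3.0378*o - 0.0576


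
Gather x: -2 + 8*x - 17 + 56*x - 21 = 64*x - 40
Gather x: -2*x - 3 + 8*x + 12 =6*x + 9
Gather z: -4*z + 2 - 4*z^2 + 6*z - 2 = -4*z^2 + 2*z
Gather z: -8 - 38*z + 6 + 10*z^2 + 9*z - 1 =10*z^2 - 29*z - 3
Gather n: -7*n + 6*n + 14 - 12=2 - n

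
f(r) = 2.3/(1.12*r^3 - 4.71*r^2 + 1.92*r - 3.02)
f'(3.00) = -0.10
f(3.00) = -0.24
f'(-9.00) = -0.00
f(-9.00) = -0.00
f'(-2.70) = -0.03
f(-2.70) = -0.04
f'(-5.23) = -0.00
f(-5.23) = -0.01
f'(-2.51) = -0.04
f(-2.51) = -0.04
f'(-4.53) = -0.01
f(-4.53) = -0.01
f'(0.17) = -0.12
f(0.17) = -0.81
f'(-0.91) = -0.34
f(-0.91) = -0.24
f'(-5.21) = -0.00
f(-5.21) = -0.01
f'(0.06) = -0.37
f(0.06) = -0.79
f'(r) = 2.3*(-3.36*r^2 + 9.42*r - 1.92)/(1.12*r^3 - 4.71*r^2 + 1.92*r - 3.02)^2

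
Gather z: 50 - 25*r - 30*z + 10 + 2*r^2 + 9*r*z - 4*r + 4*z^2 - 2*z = 2*r^2 - 29*r + 4*z^2 + z*(9*r - 32) + 60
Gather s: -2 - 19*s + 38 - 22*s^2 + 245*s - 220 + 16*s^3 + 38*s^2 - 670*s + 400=16*s^3 + 16*s^2 - 444*s + 216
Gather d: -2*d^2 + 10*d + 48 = -2*d^2 + 10*d + 48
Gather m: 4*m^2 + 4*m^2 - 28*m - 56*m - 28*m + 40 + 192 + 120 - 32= 8*m^2 - 112*m + 320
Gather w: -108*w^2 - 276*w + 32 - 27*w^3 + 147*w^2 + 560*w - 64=-27*w^3 + 39*w^2 + 284*w - 32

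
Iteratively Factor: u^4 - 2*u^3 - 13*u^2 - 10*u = (u + 1)*(u^3 - 3*u^2 - 10*u) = (u + 1)*(u + 2)*(u^2 - 5*u) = (u - 5)*(u + 1)*(u + 2)*(u)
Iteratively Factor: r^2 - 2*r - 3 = (r + 1)*(r - 3)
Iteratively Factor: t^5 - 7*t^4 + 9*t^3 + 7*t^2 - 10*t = (t + 1)*(t^4 - 8*t^3 + 17*t^2 - 10*t) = t*(t + 1)*(t^3 - 8*t^2 + 17*t - 10) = t*(t - 1)*(t + 1)*(t^2 - 7*t + 10) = t*(t - 2)*(t - 1)*(t + 1)*(t - 5)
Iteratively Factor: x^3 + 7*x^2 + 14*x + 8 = (x + 2)*(x^2 + 5*x + 4) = (x + 1)*(x + 2)*(x + 4)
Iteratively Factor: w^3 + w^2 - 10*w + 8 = (w - 2)*(w^2 + 3*w - 4) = (w - 2)*(w - 1)*(w + 4)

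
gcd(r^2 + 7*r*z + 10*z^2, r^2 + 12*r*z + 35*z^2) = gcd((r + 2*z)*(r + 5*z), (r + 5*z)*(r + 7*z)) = r + 5*z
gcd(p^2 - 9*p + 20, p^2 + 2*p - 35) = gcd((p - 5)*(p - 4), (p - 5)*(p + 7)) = p - 5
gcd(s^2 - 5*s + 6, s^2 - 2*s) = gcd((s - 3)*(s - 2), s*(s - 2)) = s - 2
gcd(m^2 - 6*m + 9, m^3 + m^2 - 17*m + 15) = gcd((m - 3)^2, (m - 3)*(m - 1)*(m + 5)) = m - 3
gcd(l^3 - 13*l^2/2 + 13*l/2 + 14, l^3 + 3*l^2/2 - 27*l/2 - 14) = l^2 - 5*l/2 - 7/2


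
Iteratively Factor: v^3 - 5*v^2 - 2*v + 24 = (v - 4)*(v^2 - v - 6) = (v - 4)*(v - 3)*(v + 2)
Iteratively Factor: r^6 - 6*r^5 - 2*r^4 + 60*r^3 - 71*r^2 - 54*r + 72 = (r - 2)*(r^5 - 4*r^4 - 10*r^3 + 40*r^2 + 9*r - 36) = (r - 2)*(r + 1)*(r^4 - 5*r^3 - 5*r^2 + 45*r - 36) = (r - 3)*(r - 2)*(r + 1)*(r^3 - 2*r^2 - 11*r + 12) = (r - 4)*(r - 3)*(r - 2)*(r + 1)*(r^2 + 2*r - 3) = (r - 4)*(r - 3)*(r - 2)*(r + 1)*(r + 3)*(r - 1)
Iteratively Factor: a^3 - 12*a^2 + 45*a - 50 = (a - 2)*(a^2 - 10*a + 25) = (a - 5)*(a - 2)*(a - 5)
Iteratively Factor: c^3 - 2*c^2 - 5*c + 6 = (c - 1)*(c^2 - c - 6) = (c - 3)*(c - 1)*(c + 2)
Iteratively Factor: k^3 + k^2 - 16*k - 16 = (k - 4)*(k^2 + 5*k + 4) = (k - 4)*(k + 4)*(k + 1)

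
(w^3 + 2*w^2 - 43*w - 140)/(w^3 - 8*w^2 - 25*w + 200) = (w^2 - 3*w - 28)/(w^2 - 13*w + 40)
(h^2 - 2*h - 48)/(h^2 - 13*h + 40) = (h + 6)/(h - 5)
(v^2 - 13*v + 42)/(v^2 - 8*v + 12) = (v - 7)/(v - 2)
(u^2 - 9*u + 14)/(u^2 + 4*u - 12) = (u - 7)/(u + 6)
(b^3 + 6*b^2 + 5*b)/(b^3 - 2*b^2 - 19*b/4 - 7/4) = 4*b*(b + 5)/(4*b^2 - 12*b - 7)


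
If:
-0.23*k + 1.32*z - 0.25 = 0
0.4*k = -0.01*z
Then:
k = -0.00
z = 0.19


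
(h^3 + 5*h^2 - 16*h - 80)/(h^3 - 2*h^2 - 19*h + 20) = (h^2 + h - 20)/(h^2 - 6*h + 5)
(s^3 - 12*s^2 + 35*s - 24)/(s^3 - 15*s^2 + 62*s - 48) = (s - 3)/(s - 6)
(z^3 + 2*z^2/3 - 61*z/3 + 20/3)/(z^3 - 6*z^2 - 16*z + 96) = (3*z^2 + 14*z - 5)/(3*(z^2 - 2*z - 24))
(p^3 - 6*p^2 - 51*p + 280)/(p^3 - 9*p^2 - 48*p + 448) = (p - 5)/(p - 8)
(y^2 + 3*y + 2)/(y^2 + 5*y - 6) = (y^2 + 3*y + 2)/(y^2 + 5*y - 6)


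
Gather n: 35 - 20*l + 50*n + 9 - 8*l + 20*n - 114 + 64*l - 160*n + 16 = 36*l - 90*n - 54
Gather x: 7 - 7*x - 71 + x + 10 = -6*x - 54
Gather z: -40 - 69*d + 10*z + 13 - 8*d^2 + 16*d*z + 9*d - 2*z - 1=-8*d^2 - 60*d + z*(16*d + 8) - 28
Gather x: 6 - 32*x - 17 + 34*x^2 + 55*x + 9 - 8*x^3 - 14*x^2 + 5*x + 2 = -8*x^3 + 20*x^2 + 28*x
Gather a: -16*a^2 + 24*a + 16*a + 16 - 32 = -16*a^2 + 40*a - 16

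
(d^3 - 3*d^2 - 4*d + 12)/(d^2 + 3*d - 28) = (d^3 - 3*d^2 - 4*d + 12)/(d^2 + 3*d - 28)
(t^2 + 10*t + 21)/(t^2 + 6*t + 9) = (t + 7)/(t + 3)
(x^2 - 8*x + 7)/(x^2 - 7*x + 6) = (x - 7)/(x - 6)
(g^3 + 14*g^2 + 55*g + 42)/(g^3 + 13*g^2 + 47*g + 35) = (g + 6)/(g + 5)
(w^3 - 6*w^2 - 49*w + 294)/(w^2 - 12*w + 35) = (w^2 + w - 42)/(w - 5)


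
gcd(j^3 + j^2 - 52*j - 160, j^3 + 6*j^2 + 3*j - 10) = j + 5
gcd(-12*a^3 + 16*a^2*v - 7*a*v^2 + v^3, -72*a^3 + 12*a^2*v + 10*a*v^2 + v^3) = -2*a + v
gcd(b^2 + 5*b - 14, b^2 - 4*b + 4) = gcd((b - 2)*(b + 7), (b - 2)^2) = b - 2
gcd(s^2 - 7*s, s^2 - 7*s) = s^2 - 7*s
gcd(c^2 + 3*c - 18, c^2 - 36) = c + 6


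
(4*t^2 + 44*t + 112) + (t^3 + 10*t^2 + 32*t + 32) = t^3 + 14*t^2 + 76*t + 144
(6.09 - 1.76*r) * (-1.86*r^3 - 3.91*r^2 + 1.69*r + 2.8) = 3.2736*r^4 - 4.4458*r^3 - 26.7863*r^2 + 5.3641*r + 17.052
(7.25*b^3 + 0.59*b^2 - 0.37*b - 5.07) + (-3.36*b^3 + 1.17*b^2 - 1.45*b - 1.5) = 3.89*b^3 + 1.76*b^2 - 1.82*b - 6.57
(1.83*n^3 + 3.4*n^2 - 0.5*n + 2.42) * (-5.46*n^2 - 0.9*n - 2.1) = -9.9918*n^5 - 20.211*n^4 - 4.173*n^3 - 19.9032*n^2 - 1.128*n - 5.082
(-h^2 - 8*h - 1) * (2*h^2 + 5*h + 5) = -2*h^4 - 21*h^3 - 47*h^2 - 45*h - 5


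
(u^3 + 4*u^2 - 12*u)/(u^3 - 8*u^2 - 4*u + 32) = u*(u + 6)/(u^2 - 6*u - 16)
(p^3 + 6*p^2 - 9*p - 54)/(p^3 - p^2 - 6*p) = (p^2 + 9*p + 18)/(p*(p + 2))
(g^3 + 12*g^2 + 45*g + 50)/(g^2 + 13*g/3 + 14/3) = 3*(g^2 + 10*g + 25)/(3*g + 7)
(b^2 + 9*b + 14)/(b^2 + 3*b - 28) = (b + 2)/(b - 4)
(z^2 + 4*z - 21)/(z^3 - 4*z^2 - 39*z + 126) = (z + 7)/(z^2 - z - 42)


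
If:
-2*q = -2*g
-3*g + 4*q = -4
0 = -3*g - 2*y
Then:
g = -4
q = -4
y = 6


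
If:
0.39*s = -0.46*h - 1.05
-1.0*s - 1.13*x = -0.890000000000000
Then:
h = 0.95804347826087*x - 3.03717391304348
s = 0.89 - 1.13*x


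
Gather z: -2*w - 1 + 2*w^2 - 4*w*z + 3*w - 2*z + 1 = 2*w^2 + w + z*(-4*w - 2)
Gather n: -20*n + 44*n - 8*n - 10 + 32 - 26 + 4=16*n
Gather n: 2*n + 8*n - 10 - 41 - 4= 10*n - 55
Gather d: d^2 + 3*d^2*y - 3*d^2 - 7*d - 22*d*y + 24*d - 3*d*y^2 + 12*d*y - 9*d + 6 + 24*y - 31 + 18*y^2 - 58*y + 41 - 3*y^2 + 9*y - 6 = d^2*(3*y - 2) + d*(-3*y^2 - 10*y + 8) + 15*y^2 - 25*y + 10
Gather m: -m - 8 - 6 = -m - 14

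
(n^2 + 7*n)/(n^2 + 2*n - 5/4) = 4*n*(n + 7)/(4*n^2 + 8*n - 5)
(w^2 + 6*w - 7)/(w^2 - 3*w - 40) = (-w^2 - 6*w + 7)/(-w^2 + 3*w + 40)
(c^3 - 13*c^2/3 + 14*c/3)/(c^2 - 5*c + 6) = c*(3*c - 7)/(3*(c - 3))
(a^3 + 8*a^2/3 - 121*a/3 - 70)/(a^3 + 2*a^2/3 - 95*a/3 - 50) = (a + 7)/(a + 5)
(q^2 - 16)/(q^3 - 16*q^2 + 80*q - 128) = (q + 4)/(q^2 - 12*q + 32)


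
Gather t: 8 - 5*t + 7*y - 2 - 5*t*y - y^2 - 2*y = t*(-5*y - 5) - y^2 + 5*y + 6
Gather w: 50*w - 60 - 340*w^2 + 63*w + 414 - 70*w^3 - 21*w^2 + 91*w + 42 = -70*w^3 - 361*w^2 + 204*w + 396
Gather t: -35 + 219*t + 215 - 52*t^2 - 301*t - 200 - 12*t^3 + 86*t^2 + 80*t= -12*t^3 + 34*t^2 - 2*t - 20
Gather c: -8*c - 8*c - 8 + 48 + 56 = 96 - 16*c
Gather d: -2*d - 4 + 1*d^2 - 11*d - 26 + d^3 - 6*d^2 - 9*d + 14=d^3 - 5*d^2 - 22*d - 16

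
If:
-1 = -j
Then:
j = 1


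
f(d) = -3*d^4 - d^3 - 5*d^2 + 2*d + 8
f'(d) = -12*d^3 - 3*d^2 - 10*d + 2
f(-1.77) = -35.10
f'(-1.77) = 76.84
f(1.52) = -20.04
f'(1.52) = -62.27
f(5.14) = -2343.60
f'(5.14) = -1758.22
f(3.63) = -619.35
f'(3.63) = -647.82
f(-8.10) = -12718.83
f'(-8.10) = 6263.46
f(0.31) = 8.08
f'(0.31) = -1.75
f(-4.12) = -879.57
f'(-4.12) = 831.49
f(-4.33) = -1067.79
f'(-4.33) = 963.25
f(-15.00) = -149647.00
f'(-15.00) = 39977.00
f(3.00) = -301.00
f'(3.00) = -379.00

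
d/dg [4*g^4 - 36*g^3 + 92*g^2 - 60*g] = 16*g^3 - 108*g^2 + 184*g - 60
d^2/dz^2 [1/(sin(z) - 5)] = (-5*sin(z) + cos(z)^2 + 1)/(sin(z) - 5)^3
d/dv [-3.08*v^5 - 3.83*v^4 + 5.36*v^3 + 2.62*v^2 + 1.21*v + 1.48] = -15.4*v^4 - 15.32*v^3 + 16.08*v^2 + 5.24*v + 1.21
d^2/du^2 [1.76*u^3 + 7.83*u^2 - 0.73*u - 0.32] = 10.56*u + 15.66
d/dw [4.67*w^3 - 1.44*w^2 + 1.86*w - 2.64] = 14.01*w^2 - 2.88*w + 1.86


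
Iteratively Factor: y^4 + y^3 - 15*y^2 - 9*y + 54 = (y - 3)*(y^3 + 4*y^2 - 3*y - 18) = (y - 3)*(y + 3)*(y^2 + y - 6) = (y - 3)*(y - 2)*(y + 3)*(y + 3)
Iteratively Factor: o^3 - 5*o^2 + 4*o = (o)*(o^2 - 5*o + 4) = o*(o - 4)*(o - 1)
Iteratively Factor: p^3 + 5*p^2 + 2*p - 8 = (p + 4)*(p^2 + p - 2) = (p + 2)*(p + 4)*(p - 1)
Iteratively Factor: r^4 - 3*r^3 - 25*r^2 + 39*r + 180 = (r + 3)*(r^3 - 6*r^2 - 7*r + 60) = (r - 4)*(r + 3)*(r^2 - 2*r - 15) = (r - 5)*(r - 4)*(r + 3)*(r + 3)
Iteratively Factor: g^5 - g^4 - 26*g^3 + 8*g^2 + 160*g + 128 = (g - 4)*(g^4 + 3*g^3 - 14*g^2 - 48*g - 32) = (g - 4)*(g + 2)*(g^3 + g^2 - 16*g - 16) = (g - 4)^2*(g + 2)*(g^2 + 5*g + 4) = (g - 4)^2*(g + 1)*(g + 2)*(g + 4)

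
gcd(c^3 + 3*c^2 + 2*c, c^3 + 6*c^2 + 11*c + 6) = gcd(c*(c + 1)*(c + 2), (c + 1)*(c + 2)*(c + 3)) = c^2 + 3*c + 2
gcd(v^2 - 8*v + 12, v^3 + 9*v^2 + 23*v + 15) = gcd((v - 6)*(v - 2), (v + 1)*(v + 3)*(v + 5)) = 1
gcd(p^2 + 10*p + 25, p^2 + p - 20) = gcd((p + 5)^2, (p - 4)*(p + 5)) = p + 5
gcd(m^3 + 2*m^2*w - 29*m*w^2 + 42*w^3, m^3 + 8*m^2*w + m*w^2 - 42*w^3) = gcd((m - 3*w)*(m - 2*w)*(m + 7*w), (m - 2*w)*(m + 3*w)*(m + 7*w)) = -m^2 - 5*m*w + 14*w^2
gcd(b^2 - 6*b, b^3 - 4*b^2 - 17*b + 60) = 1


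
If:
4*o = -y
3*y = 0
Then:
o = 0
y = 0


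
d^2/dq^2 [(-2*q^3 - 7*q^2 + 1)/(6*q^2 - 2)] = 2*(-3*q^3 - 18*q^2 - 3*q - 2)/(27*q^6 - 27*q^4 + 9*q^2 - 1)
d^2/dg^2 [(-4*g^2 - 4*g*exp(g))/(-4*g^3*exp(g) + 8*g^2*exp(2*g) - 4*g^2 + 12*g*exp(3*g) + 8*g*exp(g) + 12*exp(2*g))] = (g^5*exp(g) - 9*g^4*exp(2*g) + 2*g^4*exp(g) - g^4 + 36*g^3*exp(3*g) - 18*g^3*exp(2*g) + 8*g^3*exp(g) - 2*g^3 + 27*g^2*exp(2*g) + 3*g^2 - 54*g*exp(2*g) + 27*g*exp(g) - 6*g - 18*exp(2*g) - 18*exp(g) + 6)*exp(g)/(g^6*exp(3*g) - 9*g^5*exp(4*g) + 3*g^5*exp(2*g) + 27*g^4*exp(5*g) - 27*g^4*exp(3*g) + 3*g^4*exp(g) - 27*g^3*exp(6*g) + 81*g^3*exp(4*g) - 27*g^3*exp(2*g) + g^3 - 81*g^2*exp(5*g) + 81*g^2*exp(3*g) - 9*g^2*exp(g) - 81*g*exp(4*g) + 27*g*exp(2*g) - 27*exp(3*g))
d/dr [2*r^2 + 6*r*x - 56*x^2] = 4*r + 6*x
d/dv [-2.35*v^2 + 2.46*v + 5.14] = 2.46 - 4.7*v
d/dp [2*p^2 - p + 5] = 4*p - 1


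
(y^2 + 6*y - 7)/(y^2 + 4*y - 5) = (y + 7)/(y + 5)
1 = 1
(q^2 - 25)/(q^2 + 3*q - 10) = (q - 5)/(q - 2)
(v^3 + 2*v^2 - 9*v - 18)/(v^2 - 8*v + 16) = (v^3 + 2*v^2 - 9*v - 18)/(v^2 - 8*v + 16)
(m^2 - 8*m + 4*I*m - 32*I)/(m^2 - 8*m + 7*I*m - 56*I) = (m + 4*I)/(m + 7*I)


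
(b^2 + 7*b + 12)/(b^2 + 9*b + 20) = (b + 3)/(b + 5)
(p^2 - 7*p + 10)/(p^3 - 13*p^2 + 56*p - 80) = (p - 2)/(p^2 - 8*p + 16)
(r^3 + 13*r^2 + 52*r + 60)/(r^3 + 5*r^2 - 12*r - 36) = (r + 5)/(r - 3)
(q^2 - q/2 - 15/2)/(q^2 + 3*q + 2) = (2*q^2 - q - 15)/(2*(q^2 + 3*q + 2))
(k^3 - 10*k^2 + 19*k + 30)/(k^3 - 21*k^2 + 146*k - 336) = (k^2 - 4*k - 5)/(k^2 - 15*k + 56)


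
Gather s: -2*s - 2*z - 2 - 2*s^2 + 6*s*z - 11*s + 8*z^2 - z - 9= -2*s^2 + s*(6*z - 13) + 8*z^2 - 3*z - 11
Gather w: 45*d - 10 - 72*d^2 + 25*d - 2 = -72*d^2 + 70*d - 12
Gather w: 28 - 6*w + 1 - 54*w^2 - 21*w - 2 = -54*w^2 - 27*w + 27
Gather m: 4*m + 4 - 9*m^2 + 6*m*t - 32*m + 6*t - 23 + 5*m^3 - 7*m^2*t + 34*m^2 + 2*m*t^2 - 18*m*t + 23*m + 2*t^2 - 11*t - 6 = 5*m^3 + m^2*(25 - 7*t) + m*(2*t^2 - 12*t - 5) + 2*t^2 - 5*t - 25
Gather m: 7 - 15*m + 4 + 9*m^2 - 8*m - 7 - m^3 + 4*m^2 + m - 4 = -m^3 + 13*m^2 - 22*m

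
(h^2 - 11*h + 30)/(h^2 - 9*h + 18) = (h - 5)/(h - 3)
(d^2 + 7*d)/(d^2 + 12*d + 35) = d/(d + 5)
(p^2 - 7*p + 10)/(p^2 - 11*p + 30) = (p - 2)/(p - 6)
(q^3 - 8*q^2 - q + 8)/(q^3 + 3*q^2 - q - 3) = (q - 8)/(q + 3)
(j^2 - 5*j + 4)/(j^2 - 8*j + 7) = (j - 4)/(j - 7)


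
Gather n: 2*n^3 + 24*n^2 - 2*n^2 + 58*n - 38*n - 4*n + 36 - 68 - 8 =2*n^3 + 22*n^2 + 16*n - 40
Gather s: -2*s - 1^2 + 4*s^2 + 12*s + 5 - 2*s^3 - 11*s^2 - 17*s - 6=-2*s^3 - 7*s^2 - 7*s - 2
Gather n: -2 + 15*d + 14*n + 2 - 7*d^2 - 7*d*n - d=-7*d^2 + 14*d + n*(14 - 7*d)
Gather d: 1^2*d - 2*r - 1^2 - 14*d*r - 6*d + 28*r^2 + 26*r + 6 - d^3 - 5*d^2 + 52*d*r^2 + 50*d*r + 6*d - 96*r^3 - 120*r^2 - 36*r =-d^3 - 5*d^2 + d*(52*r^2 + 36*r + 1) - 96*r^3 - 92*r^2 - 12*r + 5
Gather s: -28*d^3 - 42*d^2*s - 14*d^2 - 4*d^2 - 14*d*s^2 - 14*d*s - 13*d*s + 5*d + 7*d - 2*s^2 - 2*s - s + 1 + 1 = -28*d^3 - 18*d^2 + 12*d + s^2*(-14*d - 2) + s*(-42*d^2 - 27*d - 3) + 2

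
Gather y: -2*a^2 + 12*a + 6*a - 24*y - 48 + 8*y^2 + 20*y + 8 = -2*a^2 + 18*a + 8*y^2 - 4*y - 40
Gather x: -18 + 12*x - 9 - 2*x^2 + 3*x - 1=-2*x^2 + 15*x - 28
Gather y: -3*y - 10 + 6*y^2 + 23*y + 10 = 6*y^2 + 20*y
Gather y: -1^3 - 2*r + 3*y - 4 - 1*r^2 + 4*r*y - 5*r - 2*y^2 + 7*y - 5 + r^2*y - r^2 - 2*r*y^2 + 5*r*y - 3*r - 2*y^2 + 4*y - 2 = -2*r^2 - 10*r + y^2*(-2*r - 4) + y*(r^2 + 9*r + 14) - 12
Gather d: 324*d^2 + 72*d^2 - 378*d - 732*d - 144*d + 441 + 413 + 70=396*d^2 - 1254*d + 924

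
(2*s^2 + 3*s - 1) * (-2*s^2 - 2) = -4*s^4 - 6*s^3 - 2*s^2 - 6*s + 2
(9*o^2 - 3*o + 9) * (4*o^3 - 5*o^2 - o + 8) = 36*o^5 - 57*o^4 + 42*o^3 + 30*o^2 - 33*o + 72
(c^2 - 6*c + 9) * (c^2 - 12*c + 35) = c^4 - 18*c^3 + 116*c^2 - 318*c + 315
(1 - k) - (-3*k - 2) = 2*k + 3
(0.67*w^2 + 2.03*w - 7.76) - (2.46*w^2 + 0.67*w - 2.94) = -1.79*w^2 + 1.36*w - 4.82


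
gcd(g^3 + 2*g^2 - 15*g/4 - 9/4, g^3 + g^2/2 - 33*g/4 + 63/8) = g - 3/2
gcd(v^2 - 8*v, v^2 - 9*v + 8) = v - 8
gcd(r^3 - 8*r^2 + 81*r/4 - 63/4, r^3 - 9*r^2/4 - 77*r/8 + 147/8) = r - 7/2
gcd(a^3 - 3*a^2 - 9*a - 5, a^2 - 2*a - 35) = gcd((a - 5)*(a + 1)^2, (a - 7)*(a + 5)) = 1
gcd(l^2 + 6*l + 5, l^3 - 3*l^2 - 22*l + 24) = 1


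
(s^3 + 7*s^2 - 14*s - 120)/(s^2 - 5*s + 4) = (s^2 + 11*s + 30)/(s - 1)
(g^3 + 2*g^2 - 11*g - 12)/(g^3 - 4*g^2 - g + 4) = (g^2 + g - 12)/(g^2 - 5*g + 4)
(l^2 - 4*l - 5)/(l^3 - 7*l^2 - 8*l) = (l - 5)/(l*(l - 8))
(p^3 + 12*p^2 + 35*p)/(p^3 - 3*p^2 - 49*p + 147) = p*(p + 5)/(p^2 - 10*p + 21)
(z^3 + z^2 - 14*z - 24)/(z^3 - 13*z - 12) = (z + 2)/(z + 1)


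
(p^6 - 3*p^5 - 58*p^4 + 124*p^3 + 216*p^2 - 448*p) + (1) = p^6 - 3*p^5 - 58*p^4 + 124*p^3 + 216*p^2 - 448*p + 1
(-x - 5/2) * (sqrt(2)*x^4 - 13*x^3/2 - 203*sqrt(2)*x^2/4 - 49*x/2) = -sqrt(2)*x^5 - 5*sqrt(2)*x^4/2 + 13*x^4/2 + 65*x^3/4 + 203*sqrt(2)*x^3/4 + 49*x^2/2 + 1015*sqrt(2)*x^2/8 + 245*x/4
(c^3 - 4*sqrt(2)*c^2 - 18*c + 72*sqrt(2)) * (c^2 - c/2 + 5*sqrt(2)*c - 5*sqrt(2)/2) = c^5 - c^4/2 + sqrt(2)*c^4 - 58*c^3 - sqrt(2)*c^3/2 - 18*sqrt(2)*c^2 + 29*c^2 + 9*sqrt(2)*c + 720*c - 360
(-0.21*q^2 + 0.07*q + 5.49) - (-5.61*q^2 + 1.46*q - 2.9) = 5.4*q^2 - 1.39*q + 8.39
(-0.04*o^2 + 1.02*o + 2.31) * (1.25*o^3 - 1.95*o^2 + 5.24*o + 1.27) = -0.05*o^5 + 1.353*o^4 + 0.6889*o^3 + 0.7895*o^2 + 13.3998*o + 2.9337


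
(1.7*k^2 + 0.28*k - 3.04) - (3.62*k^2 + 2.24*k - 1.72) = -1.92*k^2 - 1.96*k - 1.32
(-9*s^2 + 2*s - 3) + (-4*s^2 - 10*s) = -13*s^2 - 8*s - 3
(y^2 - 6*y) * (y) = y^3 - 6*y^2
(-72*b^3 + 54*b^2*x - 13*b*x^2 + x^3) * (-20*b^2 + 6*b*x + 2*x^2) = 1440*b^5 - 1512*b^4*x + 440*b^3*x^2 + 10*b^2*x^3 - 20*b*x^4 + 2*x^5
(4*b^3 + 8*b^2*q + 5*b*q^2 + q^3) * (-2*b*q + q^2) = -8*b^4*q - 12*b^3*q^2 - 2*b^2*q^3 + 3*b*q^4 + q^5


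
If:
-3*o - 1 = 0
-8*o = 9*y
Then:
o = -1/3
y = 8/27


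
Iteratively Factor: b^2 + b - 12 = (b - 3)*(b + 4)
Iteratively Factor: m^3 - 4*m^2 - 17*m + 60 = (m + 4)*(m^2 - 8*m + 15) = (m - 3)*(m + 4)*(m - 5)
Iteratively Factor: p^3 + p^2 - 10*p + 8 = (p + 4)*(p^2 - 3*p + 2) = (p - 2)*(p + 4)*(p - 1)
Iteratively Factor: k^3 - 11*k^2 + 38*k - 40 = (k - 2)*(k^2 - 9*k + 20) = (k - 4)*(k - 2)*(k - 5)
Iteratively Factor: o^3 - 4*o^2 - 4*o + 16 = (o - 2)*(o^2 - 2*o - 8) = (o - 4)*(o - 2)*(o + 2)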